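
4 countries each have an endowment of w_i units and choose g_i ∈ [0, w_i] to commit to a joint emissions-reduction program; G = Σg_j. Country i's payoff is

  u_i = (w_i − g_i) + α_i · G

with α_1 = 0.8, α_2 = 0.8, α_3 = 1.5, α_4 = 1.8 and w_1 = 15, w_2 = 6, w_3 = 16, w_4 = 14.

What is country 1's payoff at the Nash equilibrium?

∂u_i/∂g_i = α_i − 1, so country i contributes w_i if α_i > 1, else 0.
α_i > 1 for i ∈ {3, 4}; NE contributions (0, 0, 16, 14), G = 30.
u_1 = (15 − 0) + 0.8·30 = 39.

39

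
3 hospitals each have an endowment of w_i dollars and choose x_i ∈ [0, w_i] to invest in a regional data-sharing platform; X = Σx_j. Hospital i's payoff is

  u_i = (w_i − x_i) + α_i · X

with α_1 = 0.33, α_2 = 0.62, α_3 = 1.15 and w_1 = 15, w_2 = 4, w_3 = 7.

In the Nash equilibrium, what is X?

7

∂u_i/∂x_i = α_i − 1, so hospital i contributes w_i if α_i > 1, else 0.
α_i > 1 for i ∈ {3}; NE contributions (0, 0, 7), X = 7.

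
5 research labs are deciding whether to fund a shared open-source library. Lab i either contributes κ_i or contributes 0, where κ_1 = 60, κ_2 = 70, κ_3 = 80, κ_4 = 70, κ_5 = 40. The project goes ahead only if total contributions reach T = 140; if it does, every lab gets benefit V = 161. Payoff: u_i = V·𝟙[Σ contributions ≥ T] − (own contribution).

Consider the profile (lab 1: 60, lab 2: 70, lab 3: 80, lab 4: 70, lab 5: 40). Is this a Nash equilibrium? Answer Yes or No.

Total = 320 ≥ 140: provided.
Lab 1 (pledges 60, payoff 101): dropping to 0 → total 260, payoff 161. Profitable deviation.

No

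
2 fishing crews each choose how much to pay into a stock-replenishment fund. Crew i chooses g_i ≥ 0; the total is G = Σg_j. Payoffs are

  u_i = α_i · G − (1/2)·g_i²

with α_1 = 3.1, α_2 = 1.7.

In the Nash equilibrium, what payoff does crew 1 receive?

Crew i's FOC: ∂u_i/∂g_i = α_i − g_i = 0, so g_i* = α_i.
NE contributions = (3.1, 1.7); G = 4.8.
u_1 = α_1·G − ½·(g_1)² = 3.1·4.8 − ½·3.1² = 10.075.

10.075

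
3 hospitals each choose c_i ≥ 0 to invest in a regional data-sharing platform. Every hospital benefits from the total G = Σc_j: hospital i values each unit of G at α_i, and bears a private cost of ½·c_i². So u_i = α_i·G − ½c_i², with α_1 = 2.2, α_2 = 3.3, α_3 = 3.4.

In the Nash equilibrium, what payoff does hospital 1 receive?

17.16

Hospital i's FOC: ∂u_i/∂c_i = α_i − c_i = 0, so c_i* = α_i.
NE contributions = (2.2, 3.3, 3.4); G = 8.9.
u_1 = α_1·G − ½·(c_1)² = 2.2·8.9 − ½·2.2² = 17.16.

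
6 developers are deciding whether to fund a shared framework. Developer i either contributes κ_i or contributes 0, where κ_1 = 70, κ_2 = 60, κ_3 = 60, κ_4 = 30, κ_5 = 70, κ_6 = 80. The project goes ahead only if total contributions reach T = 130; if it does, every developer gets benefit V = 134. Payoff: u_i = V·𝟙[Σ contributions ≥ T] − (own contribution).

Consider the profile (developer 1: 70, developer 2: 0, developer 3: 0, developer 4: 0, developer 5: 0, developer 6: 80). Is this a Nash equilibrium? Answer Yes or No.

Yes

Total = 150 ≥ 130: provided.
Developer 1 (pledges 70, payoff 64): dropping to 0 → total 80, payoff 0. No gain.
Developer 2 (pledges 0, payoff 134): pledging 60 → total 210, payoff 74. No gain.
Developer 3 (pledges 0, payoff 134): pledging 60 → total 210, payoff 74. No gain.
Developer 4 (pledges 0, payoff 134): pledging 30 → total 180, payoff 104. No gain.
Developer 5 (pledges 0, payoff 134): pledging 70 → total 220, payoff 64. No gain.
Developer 6 (pledges 80, payoff 54): dropping to 0 → total 70, payoff 0. No gain.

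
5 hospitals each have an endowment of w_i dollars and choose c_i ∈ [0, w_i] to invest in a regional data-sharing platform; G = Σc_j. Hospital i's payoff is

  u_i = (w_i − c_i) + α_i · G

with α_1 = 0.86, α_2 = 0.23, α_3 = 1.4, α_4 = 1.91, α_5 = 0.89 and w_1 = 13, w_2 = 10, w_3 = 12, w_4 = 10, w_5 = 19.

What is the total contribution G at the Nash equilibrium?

∂u_i/∂c_i = α_i − 1, so hospital i contributes w_i if α_i > 1, else 0.
α_i > 1 for i ∈ {3, 4}; NE contributions (0, 0, 12, 10, 0), G = 22.

22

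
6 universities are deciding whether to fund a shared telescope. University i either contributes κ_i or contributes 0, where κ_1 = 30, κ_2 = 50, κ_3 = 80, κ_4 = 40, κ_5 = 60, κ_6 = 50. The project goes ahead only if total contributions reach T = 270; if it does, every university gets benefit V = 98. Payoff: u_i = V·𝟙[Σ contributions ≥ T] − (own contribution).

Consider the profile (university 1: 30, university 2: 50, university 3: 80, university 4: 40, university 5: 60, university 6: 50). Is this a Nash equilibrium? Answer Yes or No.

No

Total = 310 ≥ 270: provided.
University 1 (pledges 30, payoff 68): dropping to 0 → total 280, payoff 98. Profitable deviation.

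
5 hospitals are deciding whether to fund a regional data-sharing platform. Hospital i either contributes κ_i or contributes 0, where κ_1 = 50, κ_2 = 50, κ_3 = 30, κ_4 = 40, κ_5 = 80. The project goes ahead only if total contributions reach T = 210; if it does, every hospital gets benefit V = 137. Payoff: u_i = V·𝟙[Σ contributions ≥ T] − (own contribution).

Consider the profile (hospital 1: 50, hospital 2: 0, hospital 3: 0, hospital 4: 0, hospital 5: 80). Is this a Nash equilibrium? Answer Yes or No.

Total = 130 < 210: not provided.
Hospital 1 (pledges 50, payoff -50): dropping to 0 → total 80, payoff 0. Profitable deviation.

No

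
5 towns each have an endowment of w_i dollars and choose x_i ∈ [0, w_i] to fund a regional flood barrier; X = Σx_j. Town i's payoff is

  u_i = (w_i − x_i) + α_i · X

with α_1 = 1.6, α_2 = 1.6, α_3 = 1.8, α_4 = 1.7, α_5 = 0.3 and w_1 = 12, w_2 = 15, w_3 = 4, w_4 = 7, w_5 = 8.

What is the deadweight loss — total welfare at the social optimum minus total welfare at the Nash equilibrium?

∂u_i/∂x_i = α_i − 1, so town i contributes w_i if α_i > 1, else 0.
α_i > 1 for i ∈ {1, 2, 3, 4}; NE contributions (12, 15, 4, 7, 0), X = 38.
W^NE = Σw_i − X^NE + (Σα_i)·X^NE = 46 + 6·38 = 274.
Planner: ∂(Σu_j)/∂x_i = Σα_j − 1 = 6 > 0, so everyone contributes w_i; X^SO = 46, W^SO = 46 + 6·46 = 322.
Deadweight loss = 48.

48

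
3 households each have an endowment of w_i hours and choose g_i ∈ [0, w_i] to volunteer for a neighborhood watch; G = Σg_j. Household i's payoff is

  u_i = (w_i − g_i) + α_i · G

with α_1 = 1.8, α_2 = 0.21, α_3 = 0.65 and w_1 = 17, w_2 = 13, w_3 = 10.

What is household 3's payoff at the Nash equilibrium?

21.05

∂u_i/∂g_i = α_i − 1, so household i contributes w_i if α_i > 1, else 0.
α_i > 1 for i ∈ {1}; NE contributions (17, 0, 0), G = 17.
u_3 = (10 − 0) + 0.65·17 = 21.05.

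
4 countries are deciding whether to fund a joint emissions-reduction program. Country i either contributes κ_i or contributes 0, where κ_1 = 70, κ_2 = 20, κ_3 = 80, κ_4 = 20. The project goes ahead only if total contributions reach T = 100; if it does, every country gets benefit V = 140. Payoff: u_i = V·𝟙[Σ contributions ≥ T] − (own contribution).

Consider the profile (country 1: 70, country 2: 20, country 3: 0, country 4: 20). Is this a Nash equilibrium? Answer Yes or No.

Total = 110 ≥ 100: provided.
Country 1 (pledges 70, payoff 70): dropping to 0 → total 40, payoff 0. No gain.
Country 2 (pledges 20, payoff 120): dropping to 0 → total 90, payoff 0. No gain.
Country 3 (pledges 0, payoff 140): pledging 80 → total 190, payoff 60. No gain.
Country 4 (pledges 20, payoff 120): dropping to 0 → total 90, payoff 0. No gain.

Yes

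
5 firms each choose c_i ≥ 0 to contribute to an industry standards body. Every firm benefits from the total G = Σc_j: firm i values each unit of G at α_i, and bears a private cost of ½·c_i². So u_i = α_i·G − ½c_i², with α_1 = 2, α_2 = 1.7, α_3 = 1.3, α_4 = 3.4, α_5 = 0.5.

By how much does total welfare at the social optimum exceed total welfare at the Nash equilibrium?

Firm i's FOC: ∂u_i/∂c_i = α_i − c_i = 0, so c_i* = α_i.
NE contributions = (2, 1.7, 1.3, 3.4, 0.5); G = 8.9.
W^NE = (Σα)·G − ½Σα_i² = 8.9² − ½·20.39 = 69.015.
Planner sets c_i = Σα_j = 8.9 for every i, so G^SO = 5·8.9 = 44.5.
W^SO = (Σα)·G^SO − ½·5·(Σα)² = (5/2)·8.9² = 198.025.
Deadweight loss = W^SO − W^NE = 129.01.

129.01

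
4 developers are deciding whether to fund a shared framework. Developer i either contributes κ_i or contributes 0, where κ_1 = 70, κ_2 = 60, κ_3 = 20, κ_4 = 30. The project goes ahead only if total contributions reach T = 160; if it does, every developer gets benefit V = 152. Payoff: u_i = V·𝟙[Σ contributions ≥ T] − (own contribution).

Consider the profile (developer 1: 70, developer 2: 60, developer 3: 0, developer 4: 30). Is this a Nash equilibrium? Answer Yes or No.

Total = 160 ≥ 160: provided.
Developer 1 (pledges 70, payoff 82): dropping to 0 → total 90, payoff 0. No gain.
Developer 2 (pledges 60, payoff 92): dropping to 0 → total 100, payoff 0. No gain.
Developer 3 (pledges 0, payoff 152): pledging 20 → total 180, payoff 132. No gain.
Developer 4 (pledges 30, payoff 122): dropping to 0 → total 130, payoff 0. No gain.

Yes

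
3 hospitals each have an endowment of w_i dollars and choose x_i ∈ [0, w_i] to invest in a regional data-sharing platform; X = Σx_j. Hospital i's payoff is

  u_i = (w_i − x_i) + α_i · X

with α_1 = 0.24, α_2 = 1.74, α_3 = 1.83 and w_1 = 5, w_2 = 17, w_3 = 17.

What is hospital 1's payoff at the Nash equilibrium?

∂u_i/∂x_i = α_i − 1, so hospital i contributes w_i if α_i > 1, else 0.
α_i > 1 for i ∈ {2, 3}; NE contributions (0, 17, 17), X = 34.
u_1 = (5 − 0) + 0.24·34 = 13.16.

13.16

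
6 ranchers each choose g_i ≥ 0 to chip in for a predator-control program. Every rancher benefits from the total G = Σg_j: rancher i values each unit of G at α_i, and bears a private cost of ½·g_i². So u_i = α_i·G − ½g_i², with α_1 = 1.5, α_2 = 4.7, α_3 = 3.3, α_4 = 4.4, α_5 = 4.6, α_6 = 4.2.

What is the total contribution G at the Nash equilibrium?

Rancher i's FOC: ∂u_i/∂g_i = α_i − g_i = 0, so g_i* = α_i.
NE contributions = (1.5, 4.7, 3.3, 4.4, 4.6, 4.2); G = 22.7.

22.7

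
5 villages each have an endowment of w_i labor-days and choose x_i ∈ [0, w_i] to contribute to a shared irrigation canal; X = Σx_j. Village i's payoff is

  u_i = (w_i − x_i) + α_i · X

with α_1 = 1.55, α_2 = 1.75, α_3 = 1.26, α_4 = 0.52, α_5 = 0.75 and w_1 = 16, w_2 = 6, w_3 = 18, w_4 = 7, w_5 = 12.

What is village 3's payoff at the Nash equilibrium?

∂u_i/∂x_i = α_i − 1, so village i contributes w_i if α_i > 1, else 0.
α_i > 1 for i ∈ {1, 2, 3}; NE contributions (16, 6, 18, 0, 0), X = 40.
u_3 = (18 − 18) + 1.26·40 = 50.4.

50.4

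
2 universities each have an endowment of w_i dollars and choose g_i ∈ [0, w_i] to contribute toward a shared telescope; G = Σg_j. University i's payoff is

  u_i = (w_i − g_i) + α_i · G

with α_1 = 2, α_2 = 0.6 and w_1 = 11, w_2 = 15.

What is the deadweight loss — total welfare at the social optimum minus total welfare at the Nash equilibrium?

∂u_i/∂g_i = α_i − 1, so university i contributes w_i if α_i > 1, else 0.
α_i > 1 for i ∈ {1}; NE contributions (11, 0), G = 11.
W^NE = Σw_i − G^NE + (Σα_i)·G^NE = 26 + 1.6·11 = 43.6.
Planner: ∂(Σu_j)/∂g_i = Σα_j − 1 = 1.6 > 0, so everyone contributes w_i; G^SO = 26, W^SO = 26 + 1.6·26 = 67.6.
Deadweight loss = 24.

24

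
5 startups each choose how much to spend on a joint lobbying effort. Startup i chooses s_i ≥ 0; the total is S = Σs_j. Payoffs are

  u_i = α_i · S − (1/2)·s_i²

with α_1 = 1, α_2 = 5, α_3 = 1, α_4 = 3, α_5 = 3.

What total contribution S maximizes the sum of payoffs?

65

Planner FOC: ∂(Σu_j)/∂s_i = (Σα_j) − s_i = 0, so s_i^SO = Σα_j = 13 for every i; S^SO = 65.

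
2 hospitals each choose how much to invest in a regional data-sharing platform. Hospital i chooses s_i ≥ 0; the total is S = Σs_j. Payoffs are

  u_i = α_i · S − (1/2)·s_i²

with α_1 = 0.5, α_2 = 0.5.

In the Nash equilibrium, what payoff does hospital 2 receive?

0.375

Hospital i's FOC: ∂u_i/∂s_i = α_i − s_i = 0, so s_i* = α_i.
NE contributions = (0.5, 0.5); S = 1.
u_2 = α_2·S − ½·(s_2)² = 0.5·1 − ½·0.5² = 0.375.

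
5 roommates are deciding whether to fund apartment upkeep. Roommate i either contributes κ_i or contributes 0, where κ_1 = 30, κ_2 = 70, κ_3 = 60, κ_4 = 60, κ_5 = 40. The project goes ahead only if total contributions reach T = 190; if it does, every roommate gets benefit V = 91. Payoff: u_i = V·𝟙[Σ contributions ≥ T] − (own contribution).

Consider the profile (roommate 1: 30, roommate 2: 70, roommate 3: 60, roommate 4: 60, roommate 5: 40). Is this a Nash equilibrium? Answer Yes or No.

Total = 260 ≥ 190: provided.
Roommate 1 (pledges 30, payoff 61): dropping to 0 → total 230, payoff 91. Profitable deviation.

No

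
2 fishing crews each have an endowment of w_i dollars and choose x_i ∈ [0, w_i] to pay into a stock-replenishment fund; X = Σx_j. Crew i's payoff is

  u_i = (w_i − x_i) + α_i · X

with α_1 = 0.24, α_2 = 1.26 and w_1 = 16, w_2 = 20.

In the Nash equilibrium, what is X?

20

∂u_i/∂x_i = α_i − 1, so crew i contributes w_i if α_i > 1, else 0.
α_i > 1 for i ∈ {2}; NE contributions (0, 20), X = 20.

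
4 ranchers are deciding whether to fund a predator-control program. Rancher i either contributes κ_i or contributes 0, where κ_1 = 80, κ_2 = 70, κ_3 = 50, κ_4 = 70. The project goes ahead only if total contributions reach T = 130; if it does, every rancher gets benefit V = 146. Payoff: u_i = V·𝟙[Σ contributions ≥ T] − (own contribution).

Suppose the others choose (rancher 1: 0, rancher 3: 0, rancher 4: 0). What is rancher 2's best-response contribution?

0

Others' total = 0. Even contributing 70 gives 70 < 130: no benefit either way.
Best response: 0.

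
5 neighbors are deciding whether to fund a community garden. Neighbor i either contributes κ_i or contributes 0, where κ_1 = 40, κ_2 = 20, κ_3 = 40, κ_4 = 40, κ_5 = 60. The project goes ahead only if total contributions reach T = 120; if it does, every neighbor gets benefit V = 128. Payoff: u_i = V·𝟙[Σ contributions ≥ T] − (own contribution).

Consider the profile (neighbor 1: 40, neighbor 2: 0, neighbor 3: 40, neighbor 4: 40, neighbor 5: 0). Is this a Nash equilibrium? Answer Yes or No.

Total = 120 ≥ 120: provided.
Neighbor 1 (pledges 40, payoff 88): dropping to 0 → total 80, payoff 0. No gain.
Neighbor 2 (pledges 0, payoff 128): pledging 20 → total 140, payoff 108. No gain.
Neighbor 3 (pledges 40, payoff 88): dropping to 0 → total 80, payoff 0. No gain.
Neighbor 4 (pledges 40, payoff 88): dropping to 0 → total 80, payoff 0. No gain.
Neighbor 5 (pledges 0, payoff 128): pledging 60 → total 180, payoff 68. No gain.

Yes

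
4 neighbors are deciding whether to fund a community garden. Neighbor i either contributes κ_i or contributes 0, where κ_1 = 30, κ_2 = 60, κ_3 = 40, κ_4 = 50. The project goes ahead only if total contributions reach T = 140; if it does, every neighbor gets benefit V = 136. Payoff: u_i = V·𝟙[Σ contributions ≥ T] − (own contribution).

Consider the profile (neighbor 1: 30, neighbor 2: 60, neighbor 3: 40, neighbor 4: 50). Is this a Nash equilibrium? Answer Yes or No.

No

Total = 180 ≥ 140: provided.
Neighbor 1 (pledges 30, payoff 106): dropping to 0 → total 150, payoff 136. Profitable deviation.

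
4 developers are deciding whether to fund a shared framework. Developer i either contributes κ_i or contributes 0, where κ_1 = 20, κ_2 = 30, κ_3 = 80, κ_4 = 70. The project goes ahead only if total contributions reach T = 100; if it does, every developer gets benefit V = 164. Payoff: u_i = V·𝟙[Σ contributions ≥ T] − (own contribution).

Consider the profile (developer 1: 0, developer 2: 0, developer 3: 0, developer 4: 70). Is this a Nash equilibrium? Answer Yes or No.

No

Total = 70 < 100: not provided.
Developer 1 (pledges 0, payoff 0): pledging 20 → total 90, payoff -20. No gain.
Developer 2 (pledges 0, payoff 0): pledging 30 → total 100, payoff 134. Profitable deviation.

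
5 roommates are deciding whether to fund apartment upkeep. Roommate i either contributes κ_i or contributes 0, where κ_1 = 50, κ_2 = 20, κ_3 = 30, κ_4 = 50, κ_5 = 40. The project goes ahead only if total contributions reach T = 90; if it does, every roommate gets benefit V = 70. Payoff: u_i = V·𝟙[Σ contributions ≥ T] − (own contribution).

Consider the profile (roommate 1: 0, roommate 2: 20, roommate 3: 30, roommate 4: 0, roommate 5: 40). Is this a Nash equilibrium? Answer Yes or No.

Yes

Total = 90 ≥ 90: provided.
Roommate 1 (pledges 0, payoff 70): pledging 50 → total 140, payoff 20. No gain.
Roommate 2 (pledges 20, payoff 50): dropping to 0 → total 70, payoff 0. No gain.
Roommate 3 (pledges 30, payoff 40): dropping to 0 → total 60, payoff 0. No gain.
Roommate 4 (pledges 0, payoff 70): pledging 50 → total 140, payoff 20. No gain.
Roommate 5 (pledges 40, payoff 30): dropping to 0 → total 50, payoff 0. No gain.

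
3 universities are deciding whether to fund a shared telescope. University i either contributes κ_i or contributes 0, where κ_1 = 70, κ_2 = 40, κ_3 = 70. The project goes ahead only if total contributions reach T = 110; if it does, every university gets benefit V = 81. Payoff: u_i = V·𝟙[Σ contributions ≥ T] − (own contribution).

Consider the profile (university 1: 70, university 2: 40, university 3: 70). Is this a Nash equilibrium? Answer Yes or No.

No

Total = 180 ≥ 110: provided.
University 1 (pledges 70, payoff 11): dropping to 0 → total 110, payoff 81. Profitable deviation.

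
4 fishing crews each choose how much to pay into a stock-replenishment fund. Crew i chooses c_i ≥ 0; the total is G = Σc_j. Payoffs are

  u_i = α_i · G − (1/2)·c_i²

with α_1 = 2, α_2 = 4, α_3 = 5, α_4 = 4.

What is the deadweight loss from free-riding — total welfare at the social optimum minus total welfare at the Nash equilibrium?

Crew i's FOC: ∂u_i/∂c_i = α_i − c_i = 0, so c_i* = α_i.
NE contributions = (2, 4, 5, 4); G = 15.
W^NE = (Σα)·G − ½Σα_i² = 15² − ½·61 = 194.5.
Planner sets c_i = Σα_j = 15 for every i, so G^SO = 4·15 = 60.
W^SO = (Σα)·G^SO − ½·4·(Σα)² = (4/2)·15² = 450.
Deadweight loss = W^SO − W^NE = 255.5.

255.5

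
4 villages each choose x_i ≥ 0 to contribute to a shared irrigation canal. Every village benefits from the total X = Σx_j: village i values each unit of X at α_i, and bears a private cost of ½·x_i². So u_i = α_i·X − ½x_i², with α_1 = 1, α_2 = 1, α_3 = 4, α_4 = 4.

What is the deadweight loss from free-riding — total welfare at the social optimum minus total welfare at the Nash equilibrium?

Village i's FOC: ∂u_i/∂x_i = α_i − x_i = 0, so x_i* = α_i.
NE contributions = (1, 1, 4, 4); X = 10.
W^NE = (Σα)·X − ½Σα_i² = 10² − ½·34 = 83.
Planner sets x_i = Σα_j = 10 for every i, so X^SO = 4·10 = 40.
W^SO = (Σα)·X^SO − ½·4·(Σα)² = (4/2)·10² = 200.
Deadweight loss = W^SO − W^NE = 117.

117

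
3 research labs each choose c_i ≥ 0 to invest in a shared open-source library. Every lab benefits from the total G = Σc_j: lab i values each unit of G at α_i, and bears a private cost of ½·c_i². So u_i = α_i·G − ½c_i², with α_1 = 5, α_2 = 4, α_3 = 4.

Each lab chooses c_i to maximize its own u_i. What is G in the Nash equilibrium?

13

Lab i's FOC: ∂u_i/∂c_i = α_i − c_i = 0, so c_i* = α_i.
NE contributions = (5, 4, 4); G = 13.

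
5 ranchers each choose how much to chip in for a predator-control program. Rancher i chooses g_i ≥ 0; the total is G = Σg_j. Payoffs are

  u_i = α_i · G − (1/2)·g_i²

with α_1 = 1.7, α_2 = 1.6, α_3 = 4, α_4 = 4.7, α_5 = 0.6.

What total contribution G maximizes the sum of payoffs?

63

Planner FOC: ∂(Σu_j)/∂g_i = (Σα_j) − g_i = 0, so g_i^SO = Σα_j = 12.6 for every i; G^SO = 63.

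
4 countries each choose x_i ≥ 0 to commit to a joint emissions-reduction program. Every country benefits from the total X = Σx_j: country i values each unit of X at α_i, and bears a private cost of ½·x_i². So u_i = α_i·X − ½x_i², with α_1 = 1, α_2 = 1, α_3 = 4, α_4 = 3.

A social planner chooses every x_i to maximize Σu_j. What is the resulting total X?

Planner FOC: ∂(Σu_j)/∂x_i = (Σα_j) − x_i = 0, so x_i^SO = Σα_j = 9 for every i; X^SO = 36.

36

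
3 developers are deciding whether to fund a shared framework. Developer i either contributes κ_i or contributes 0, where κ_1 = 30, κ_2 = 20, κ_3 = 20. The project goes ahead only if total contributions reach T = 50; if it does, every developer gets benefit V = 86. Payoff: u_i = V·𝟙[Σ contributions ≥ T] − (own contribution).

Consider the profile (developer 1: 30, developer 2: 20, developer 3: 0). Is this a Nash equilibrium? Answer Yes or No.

Yes

Total = 50 ≥ 50: provided.
Developer 1 (pledges 30, payoff 56): dropping to 0 → total 20, payoff 0. No gain.
Developer 2 (pledges 20, payoff 66): dropping to 0 → total 30, payoff 0. No gain.
Developer 3 (pledges 0, payoff 86): pledging 20 → total 70, payoff 66. No gain.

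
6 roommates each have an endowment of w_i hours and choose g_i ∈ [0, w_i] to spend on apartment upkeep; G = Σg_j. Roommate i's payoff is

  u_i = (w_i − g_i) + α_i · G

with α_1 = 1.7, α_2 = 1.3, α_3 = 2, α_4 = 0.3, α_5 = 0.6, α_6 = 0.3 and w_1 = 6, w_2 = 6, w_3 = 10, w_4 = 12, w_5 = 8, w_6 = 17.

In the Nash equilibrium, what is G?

∂u_i/∂g_i = α_i − 1, so roommate i contributes w_i if α_i > 1, else 0.
α_i > 1 for i ∈ {1, 2, 3}; NE contributions (6, 6, 10, 0, 0, 0), G = 22.

22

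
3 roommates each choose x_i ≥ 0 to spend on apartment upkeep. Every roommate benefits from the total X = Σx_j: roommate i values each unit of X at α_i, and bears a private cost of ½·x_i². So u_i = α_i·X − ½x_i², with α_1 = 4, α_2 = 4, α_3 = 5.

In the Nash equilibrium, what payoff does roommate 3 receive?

Roommate i's FOC: ∂u_i/∂x_i = α_i − x_i = 0, so x_i* = α_i.
NE contributions = (4, 4, 5); X = 13.
u_3 = α_3·X − ½·(x_3)² = 5·13 − ½·5² = 52.5.

52.5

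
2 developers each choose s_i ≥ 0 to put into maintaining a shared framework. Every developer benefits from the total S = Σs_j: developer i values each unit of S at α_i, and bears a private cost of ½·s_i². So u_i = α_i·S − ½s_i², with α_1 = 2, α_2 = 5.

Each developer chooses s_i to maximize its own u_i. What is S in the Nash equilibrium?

Developer i's FOC: ∂u_i/∂s_i = α_i − s_i = 0, so s_i* = α_i.
NE contributions = (2, 5); S = 7.

7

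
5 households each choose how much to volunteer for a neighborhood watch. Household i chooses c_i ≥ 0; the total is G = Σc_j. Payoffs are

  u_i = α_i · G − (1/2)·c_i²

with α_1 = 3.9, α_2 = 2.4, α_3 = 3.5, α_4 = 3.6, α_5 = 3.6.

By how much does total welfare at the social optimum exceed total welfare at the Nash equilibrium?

Household i's FOC: ∂u_i/∂c_i = α_i − c_i = 0, so c_i* = α_i.
NE contributions = (3.9, 2.4, 3.5, 3.6, 3.6); G = 17.
W^NE = (Σα)·G − ½Σα_i² = 17² − ½·59.14 = 259.43.
Planner sets c_i = Σα_j = 17 for every i, so G^SO = 5·17 = 85.
W^SO = (Σα)·G^SO − ½·5·(Σα)² = (5/2)·17² = 722.5.
Deadweight loss = W^SO − W^NE = 463.07.

463.07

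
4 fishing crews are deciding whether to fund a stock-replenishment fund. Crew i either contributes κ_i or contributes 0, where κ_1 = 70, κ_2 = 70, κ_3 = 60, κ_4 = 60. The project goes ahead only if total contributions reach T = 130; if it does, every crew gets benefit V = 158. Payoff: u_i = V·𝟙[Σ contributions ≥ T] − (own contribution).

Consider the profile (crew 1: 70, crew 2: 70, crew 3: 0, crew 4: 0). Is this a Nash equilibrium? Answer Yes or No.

Total = 140 ≥ 130: provided.
Crew 1 (pledges 70, payoff 88): dropping to 0 → total 70, payoff 0. No gain.
Crew 2 (pledges 70, payoff 88): dropping to 0 → total 70, payoff 0. No gain.
Crew 3 (pledges 0, payoff 158): pledging 60 → total 200, payoff 98. No gain.
Crew 4 (pledges 0, payoff 158): pledging 60 → total 200, payoff 98. No gain.

Yes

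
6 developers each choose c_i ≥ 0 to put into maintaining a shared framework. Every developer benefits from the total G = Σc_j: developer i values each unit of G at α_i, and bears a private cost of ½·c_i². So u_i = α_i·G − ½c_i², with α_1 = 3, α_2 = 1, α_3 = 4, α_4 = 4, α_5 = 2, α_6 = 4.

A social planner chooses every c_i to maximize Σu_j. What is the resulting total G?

108

Planner FOC: ∂(Σu_j)/∂c_i = (Σα_j) − c_i = 0, so c_i^SO = Σα_j = 18 for every i; G^SO = 108.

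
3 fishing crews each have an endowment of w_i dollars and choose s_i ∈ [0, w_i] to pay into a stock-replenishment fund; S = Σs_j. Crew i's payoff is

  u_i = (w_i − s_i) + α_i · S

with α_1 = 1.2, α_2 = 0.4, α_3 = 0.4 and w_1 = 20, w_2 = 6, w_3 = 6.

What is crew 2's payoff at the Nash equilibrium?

14

∂u_i/∂s_i = α_i − 1, so crew i contributes w_i if α_i > 1, else 0.
α_i > 1 for i ∈ {1}; NE contributions (20, 0, 0), S = 20.
u_2 = (6 − 0) + 0.4·20 = 14.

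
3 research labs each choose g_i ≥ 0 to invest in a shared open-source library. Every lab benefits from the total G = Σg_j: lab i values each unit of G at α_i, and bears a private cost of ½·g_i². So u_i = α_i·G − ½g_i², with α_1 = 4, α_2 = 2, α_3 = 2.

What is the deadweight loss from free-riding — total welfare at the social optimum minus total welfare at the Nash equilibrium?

Lab i's FOC: ∂u_i/∂g_i = α_i − g_i = 0, so g_i* = α_i.
NE contributions = (4, 2, 2); G = 8.
W^NE = (Σα)·G − ½Σα_i² = 8² − ½·24 = 52.
Planner sets g_i = Σα_j = 8 for every i, so G^SO = 3·8 = 24.
W^SO = (Σα)·G^SO − ½·3·(Σα)² = (3/2)·8² = 96.
Deadweight loss = W^SO − W^NE = 44.

44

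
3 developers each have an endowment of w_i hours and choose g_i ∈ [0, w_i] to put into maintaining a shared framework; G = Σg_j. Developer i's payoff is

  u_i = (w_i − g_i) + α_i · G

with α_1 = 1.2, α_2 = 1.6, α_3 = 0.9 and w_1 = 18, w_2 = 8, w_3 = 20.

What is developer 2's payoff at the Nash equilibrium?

∂u_i/∂g_i = α_i − 1, so developer i contributes w_i if α_i > 1, else 0.
α_i > 1 for i ∈ {1, 2}; NE contributions (18, 8, 0), G = 26.
u_2 = (8 − 8) + 1.6·26 = 41.6.

41.6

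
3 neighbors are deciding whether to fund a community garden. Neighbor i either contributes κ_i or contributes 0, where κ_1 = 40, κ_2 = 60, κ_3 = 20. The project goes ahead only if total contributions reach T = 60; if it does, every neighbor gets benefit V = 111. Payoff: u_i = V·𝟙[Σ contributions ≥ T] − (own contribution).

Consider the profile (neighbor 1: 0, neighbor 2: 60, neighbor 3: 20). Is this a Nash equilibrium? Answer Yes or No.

No

Total = 80 ≥ 60: provided.
Neighbor 1 (pledges 0, payoff 111): pledging 40 → total 120, payoff 71. No gain.
Neighbor 2 (pledges 60, payoff 51): dropping to 0 → total 20, payoff 0. No gain.
Neighbor 3 (pledges 20, payoff 91): dropping to 0 → total 60, payoff 111. Profitable deviation.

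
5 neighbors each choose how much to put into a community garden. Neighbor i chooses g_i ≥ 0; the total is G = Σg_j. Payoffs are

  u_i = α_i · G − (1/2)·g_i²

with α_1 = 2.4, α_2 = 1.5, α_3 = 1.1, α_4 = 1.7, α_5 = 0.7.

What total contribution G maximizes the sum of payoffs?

37

Planner FOC: ∂(Σu_j)/∂g_i = (Σα_j) − g_i = 0, so g_i^SO = Σα_j = 7.4 for every i; G^SO = 37.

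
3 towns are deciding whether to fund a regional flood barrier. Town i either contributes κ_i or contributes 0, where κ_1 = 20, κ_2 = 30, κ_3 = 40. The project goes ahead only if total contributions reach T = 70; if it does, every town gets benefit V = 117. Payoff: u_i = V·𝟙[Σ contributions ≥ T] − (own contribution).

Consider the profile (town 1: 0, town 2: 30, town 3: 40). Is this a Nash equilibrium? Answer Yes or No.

Total = 70 ≥ 70: provided.
Town 1 (pledges 0, payoff 117): pledging 20 → total 90, payoff 97. No gain.
Town 2 (pledges 30, payoff 87): dropping to 0 → total 40, payoff 0. No gain.
Town 3 (pledges 40, payoff 77): dropping to 0 → total 30, payoff 0. No gain.

Yes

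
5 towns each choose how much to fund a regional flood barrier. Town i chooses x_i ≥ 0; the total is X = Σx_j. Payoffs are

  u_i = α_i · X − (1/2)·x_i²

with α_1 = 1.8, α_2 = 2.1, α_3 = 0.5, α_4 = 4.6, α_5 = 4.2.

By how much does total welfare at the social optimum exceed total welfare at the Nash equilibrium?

284.71

Town i's FOC: ∂u_i/∂x_i = α_i − x_i = 0, so x_i* = α_i.
NE contributions = (1.8, 2.1, 0.5, 4.6, 4.2); X = 13.2.
W^NE = (Σα)·X − ½Σα_i² = 13.2² − ½·46.7 = 150.89.
Planner sets x_i = Σα_j = 13.2 for every i, so X^SO = 5·13.2 = 66.
W^SO = (Σα)·X^SO − ½·5·(Σα)² = (5/2)·13.2² = 435.6.
Deadweight loss = W^SO − W^NE = 284.71.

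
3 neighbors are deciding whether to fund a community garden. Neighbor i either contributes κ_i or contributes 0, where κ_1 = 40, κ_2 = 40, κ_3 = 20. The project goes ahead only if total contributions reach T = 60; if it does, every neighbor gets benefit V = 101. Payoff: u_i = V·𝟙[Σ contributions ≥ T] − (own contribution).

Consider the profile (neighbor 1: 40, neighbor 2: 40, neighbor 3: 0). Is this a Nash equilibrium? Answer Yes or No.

Yes

Total = 80 ≥ 60: provided.
Neighbor 1 (pledges 40, payoff 61): dropping to 0 → total 40, payoff 0. No gain.
Neighbor 2 (pledges 40, payoff 61): dropping to 0 → total 40, payoff 0. No gain.
Neighbor 3 (pledges 0, payoff 101): pledging 20 → total 100, payoff 81. No gain.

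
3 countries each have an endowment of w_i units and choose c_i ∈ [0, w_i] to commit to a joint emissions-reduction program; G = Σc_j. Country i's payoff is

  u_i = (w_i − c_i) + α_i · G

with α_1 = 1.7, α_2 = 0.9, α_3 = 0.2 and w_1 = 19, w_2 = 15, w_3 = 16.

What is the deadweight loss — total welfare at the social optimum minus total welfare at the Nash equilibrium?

∂u_i/∂c_i = α_i − 1, so country i contributes w_i if α_i > 1, else 0.
α_i > 1 for i ∈ {1}; NE contributions (19, 0, 0), G = 19.
W^NE = Σw_i − G^NE + (Σα_i)·G^NE = 50 + 1.8·19 = 84.2.
Planner: ∂(Σu_j)/∂c_i = Σα_j − 1 = 1.8 > 0, so everyone contributes w_i; G^SO = 50, W^SO = 50 + 1.8·50 = 140.
Deadweight loss = 55.8.

55.8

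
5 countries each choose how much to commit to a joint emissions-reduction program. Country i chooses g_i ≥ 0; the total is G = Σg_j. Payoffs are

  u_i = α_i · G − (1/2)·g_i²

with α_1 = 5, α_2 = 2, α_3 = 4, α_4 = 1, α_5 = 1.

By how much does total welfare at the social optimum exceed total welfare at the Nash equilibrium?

277

Country i's FOC: ∂u_i/∂g_i = α_i − g_i = 0, so g_i* = α_i.
NE contributions = (5, 2, 4, 1, 1); G = 13.
W^NE = (Σα)·G − ½Σα_i² = 13² − ½·47 = 145.5.
Planner sets g_i = Σα_j = 13 for every i, so G^SO = 5·13 = 65.
W^SO = (Σα)·G^SO − ½·5·(Σα)² = (5/2)·13² = 422.5.
Deadweight loss = W^SO − W^NE = 277.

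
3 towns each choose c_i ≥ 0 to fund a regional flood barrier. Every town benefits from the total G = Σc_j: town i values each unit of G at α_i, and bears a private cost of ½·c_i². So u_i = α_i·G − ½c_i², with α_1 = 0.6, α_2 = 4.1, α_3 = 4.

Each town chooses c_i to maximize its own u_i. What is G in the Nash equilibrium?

Town i's FOC: ∂u_i/∂c_i = α_i − c_i = 0, so c_i* = α_i.
NE contributions = (0.6, 4.1, 4); G = 8.7.

8.7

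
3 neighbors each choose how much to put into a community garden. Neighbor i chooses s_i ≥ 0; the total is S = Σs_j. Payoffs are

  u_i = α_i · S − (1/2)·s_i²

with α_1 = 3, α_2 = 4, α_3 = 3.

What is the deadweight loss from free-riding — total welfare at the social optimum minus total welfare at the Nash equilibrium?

67

Neighbor i's FOC: ∂u_i/∂s_i = α_i − s_i = 0, so s_i* = α_i.
NE contributions = (3, 4, 3); S = 10.
W^NE = (Σα)·S − ½Σα_i² = 10² − ½·34 = 83.
Planner sets s_i = Σα_j = 10 for every i, so S^SO = 3·10 = 30.
W^SO = (Σα)·S^SO − ½·3·(Σα)² = (3/2)·10² = 150.
Deadweight loss = W^SO − W^NE = 67.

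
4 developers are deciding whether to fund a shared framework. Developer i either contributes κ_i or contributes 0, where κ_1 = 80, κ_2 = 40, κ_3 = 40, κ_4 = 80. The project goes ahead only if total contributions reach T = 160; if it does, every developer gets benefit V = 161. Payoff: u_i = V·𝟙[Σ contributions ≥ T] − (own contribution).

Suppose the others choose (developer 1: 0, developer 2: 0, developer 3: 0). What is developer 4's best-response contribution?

Others' total = 0. Even contributing 80 gives 80 < 160: no benefit either way.
Best response: 0.

0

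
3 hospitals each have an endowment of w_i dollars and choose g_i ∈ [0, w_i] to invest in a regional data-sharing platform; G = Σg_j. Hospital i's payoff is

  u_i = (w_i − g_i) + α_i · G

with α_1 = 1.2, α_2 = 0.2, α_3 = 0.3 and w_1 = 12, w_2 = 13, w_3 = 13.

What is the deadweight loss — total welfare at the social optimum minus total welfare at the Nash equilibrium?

18.2

∂u_i/∂g_i = α_i − 1, so hospital i contributes w_i if α_i > 1, else 0.
α_i > 1 for i ∈ {1}; NE contributions (12, 0, 0), G = 12.
W^NE = Σw_i − G^NE + (Σα_i)·G^NE = 38 + 0.7·12 = 46.4.
Planner: ∂(Σu_j)/∂g_i = Σα_j − 1 = 0.7 > 0, so everyone contributes w_i; G^SO = 38, W^SO = 38 + 0.7·38 = 64.6.
Deadweight loss = 18.2.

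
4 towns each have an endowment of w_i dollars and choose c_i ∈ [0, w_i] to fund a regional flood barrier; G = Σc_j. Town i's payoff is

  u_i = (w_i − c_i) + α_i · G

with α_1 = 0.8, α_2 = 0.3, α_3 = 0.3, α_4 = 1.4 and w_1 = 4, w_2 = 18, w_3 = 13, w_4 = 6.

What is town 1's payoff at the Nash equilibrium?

∂u_i/∂c_i = α_i − 1, so town i contributes w_i if α_i > 1, else 0.
α_i > 1 for i ∈ {4}; NE contributions (0, 0, 0, 6), G = 6.
u_1 = (4 − 0) + 0.8·6 = 8.8.

8.8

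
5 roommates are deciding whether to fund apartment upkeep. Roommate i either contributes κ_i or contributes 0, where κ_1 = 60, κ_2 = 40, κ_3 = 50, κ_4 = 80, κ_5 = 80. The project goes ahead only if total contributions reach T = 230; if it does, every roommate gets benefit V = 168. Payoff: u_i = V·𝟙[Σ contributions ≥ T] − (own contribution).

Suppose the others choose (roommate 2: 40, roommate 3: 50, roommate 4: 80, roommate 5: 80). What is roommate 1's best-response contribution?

0

Others' total = 250 ≥ 230; contributing adds cost 60 for no extra benefit.
Best response: 0.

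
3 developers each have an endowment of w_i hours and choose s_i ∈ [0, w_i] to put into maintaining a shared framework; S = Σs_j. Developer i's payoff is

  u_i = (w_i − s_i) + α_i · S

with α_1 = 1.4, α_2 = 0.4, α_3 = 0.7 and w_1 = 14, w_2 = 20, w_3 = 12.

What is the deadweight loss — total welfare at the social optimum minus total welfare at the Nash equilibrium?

48

∂u_i/∂s_i = α_i − 1, so developer i contributes w_i if α_i > 1, else 0.
α_i > 1 for i ∈ {1}; NE contributions (14, 0, 0), S = 14.
W^NE = Σw_i − S^NE + (Σα_i)·S^NE = 46 + 1.5·14 = 67.
Planner: ∂(Σu_j)/∂s_i = Σα_j − 1 = 1.5 > 0, so everyone contributes w_i; S^SO = 46, W^SO = 46 + 1.5·46 = 115.
Deadweight loss = 48.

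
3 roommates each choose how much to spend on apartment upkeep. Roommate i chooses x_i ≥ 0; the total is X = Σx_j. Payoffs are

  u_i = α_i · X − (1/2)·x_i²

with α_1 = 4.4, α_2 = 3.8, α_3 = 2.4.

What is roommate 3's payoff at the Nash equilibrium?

Roommate i's FOC: ∂u_i/∂x_i = α_i − x_i = 0, so x_i* = α_i.
NE contributions = (4.4, 3.8, 2.4); X = 10.6.
u_3 = α_3·X − ½·(x_3)² = 2.4·10.6 − ½·2.4² = 22.56.

22.56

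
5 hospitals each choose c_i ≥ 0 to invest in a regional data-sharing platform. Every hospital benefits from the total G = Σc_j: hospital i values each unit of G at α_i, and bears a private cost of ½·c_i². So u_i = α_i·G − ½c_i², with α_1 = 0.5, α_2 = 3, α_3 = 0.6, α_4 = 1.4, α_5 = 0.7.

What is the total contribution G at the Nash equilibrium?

Hospital i's FOC: ∂u_i/∂c_i = α_i − c_i = 0, so c_i* = α_i.
NE contributions = (0.5, 3, 0.6, 1.4, 0.7); G = 6.2.

6.2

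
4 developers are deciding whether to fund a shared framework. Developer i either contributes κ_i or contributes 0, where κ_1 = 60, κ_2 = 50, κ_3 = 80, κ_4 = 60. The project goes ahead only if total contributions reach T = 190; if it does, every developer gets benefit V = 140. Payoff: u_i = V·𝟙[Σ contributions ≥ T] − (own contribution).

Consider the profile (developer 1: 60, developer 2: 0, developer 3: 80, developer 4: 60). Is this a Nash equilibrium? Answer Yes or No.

Total = 200 ≥ 190: provided.
Developer 1 (pledges 60, payoff 80): dropping to 0 → total 140, payoff 0. No gain.
Developer 2 (pledges 0, payoff 140): pledging 50 → total 250, payoff 90. No gain.
Developer 3 (pledges 80, payoff 60): dropping to 0 → total 120, payoff 0. No gain.
Developer 4 (pledges 60, payoff 80): dropping to 0 → total 140, payoff 0. No gain.

Yes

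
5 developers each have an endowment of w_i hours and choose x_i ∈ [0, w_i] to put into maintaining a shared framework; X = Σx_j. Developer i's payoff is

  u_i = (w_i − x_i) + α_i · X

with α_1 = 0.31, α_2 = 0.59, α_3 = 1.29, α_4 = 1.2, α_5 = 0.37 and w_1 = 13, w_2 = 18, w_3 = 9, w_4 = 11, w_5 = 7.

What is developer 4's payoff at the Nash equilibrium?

24

∂u_i/∂x_i = α_i − 1, so developer i contributes w_i if α_i > 1, else 0.
α_i > 1 for i ∈ {3, 4}; NE contributions (0, 0, 9, 11, 0), X = 20.
u_4 = (11 − 11) + 1.2·20 = 24.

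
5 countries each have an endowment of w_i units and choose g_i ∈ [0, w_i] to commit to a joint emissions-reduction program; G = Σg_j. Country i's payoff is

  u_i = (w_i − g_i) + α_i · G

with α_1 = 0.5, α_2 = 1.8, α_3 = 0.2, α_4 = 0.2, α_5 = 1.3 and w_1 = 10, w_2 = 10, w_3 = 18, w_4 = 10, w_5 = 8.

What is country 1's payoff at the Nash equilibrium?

19

∂u_i/∂g_i = α_i − 1, so country i contributes w_i if α_i > 1, else 0.
α_i > 1 for i ∈ {2, 5}; NE contributions (0, 10, 0, 0, 8), G = 18.
u_1 = (10 − 0) + 0.5·18 = 19.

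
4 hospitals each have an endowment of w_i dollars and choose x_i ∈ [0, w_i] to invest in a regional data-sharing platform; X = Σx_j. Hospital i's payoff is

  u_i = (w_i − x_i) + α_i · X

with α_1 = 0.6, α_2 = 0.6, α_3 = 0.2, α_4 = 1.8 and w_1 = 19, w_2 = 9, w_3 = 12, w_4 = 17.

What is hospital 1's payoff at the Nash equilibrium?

29.2

∂u_i/∂x_i = α_i − 1, so hospital i contributes w_i if α_i > 1, else 0.
α_i > 1 for i ∈ {4}; NE contributions (0, 0, 0, 17), X = 17.
u_1 = (19 − 0) + 0.6·17 = 29.2.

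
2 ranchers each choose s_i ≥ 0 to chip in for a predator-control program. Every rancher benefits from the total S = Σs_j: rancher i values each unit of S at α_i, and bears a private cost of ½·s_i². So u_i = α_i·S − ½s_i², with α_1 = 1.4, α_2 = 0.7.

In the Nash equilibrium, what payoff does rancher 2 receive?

1.225

Rancher i's FOC: ∂u_i/∂s_i = α_i − s_i = 0, so s_i* = α_i.
NE contributions = (1.4, 0.7); S = 2.1.
u_2 = α_2·S − ½·(s_2)² = 0.7·2.1 − ½·0.7² = 1.225.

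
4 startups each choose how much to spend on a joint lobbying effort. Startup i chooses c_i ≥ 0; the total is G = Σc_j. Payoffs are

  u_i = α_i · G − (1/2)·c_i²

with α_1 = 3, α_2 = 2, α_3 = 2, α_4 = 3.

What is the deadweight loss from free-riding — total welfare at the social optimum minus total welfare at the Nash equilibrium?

113

Startup i's FOC: ∂u_i/∂c_i = α_i − c_i = 0, so c_i* = α_i.
NE contributions = (3, 2, 2, 3); G = 10.
W^NE = (Σα)·G − ½Σα_i² = 10² − ½·26 = 87.
Planner sets c_i = Σα_j = 10 for every i, so G^SO = 4·10 = 40.
W^SO = (Σα)·G^SO − ½·4·(Σα)² = (4/2)·10² = 200.
Deadweight loss = W^SO − W^NE = 113.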